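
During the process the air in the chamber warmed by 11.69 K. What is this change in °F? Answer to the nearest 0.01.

21.04°F

Only the scale ratio 1.8 matters for a change in temperature.
11.69 × 1.8 = 21.04.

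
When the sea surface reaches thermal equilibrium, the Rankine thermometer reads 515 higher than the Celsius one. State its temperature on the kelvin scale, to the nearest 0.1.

Let x be the Celsius reading; then the Rankine reading is 1.8·x + 491.67.
(1.8·x + 491.67) - x = 515  ⇒  (0.8)·x = 23.33  ⇒  x = 29.1625°C.
In kelvin: 29.1625 + 273.15 = 302.3 K.

302.3 K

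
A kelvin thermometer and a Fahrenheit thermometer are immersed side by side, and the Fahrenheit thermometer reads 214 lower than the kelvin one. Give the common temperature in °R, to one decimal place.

552.8°R

Let x be the kelvin reading; then the Fahrenheit reading is 1.8·x - 459.67.
(1.8·x - 459.67) - x = -214  ⇒  (0.8)·x = 245.67  ⇒  x = 307.0875 K.
In Celsius: 307.0875 - 273.15 = 33.9375°C.
In Rankine: 33.9375 × 1.8 + 491.67 = 552.8°R.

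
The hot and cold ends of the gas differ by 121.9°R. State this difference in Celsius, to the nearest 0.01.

An interval of 1°R corresponds to 5/9°C.
121.9 × 5/9 = 67.72.

67.72°C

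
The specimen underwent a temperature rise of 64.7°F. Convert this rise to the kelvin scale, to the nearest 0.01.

35.94 K

Only the scale ratio 5/9 matters for a change in temperature.
64.7 × 5/9 = 35.94.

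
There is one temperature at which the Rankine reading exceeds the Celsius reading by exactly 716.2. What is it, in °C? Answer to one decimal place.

280.7°C

Let C be the Celsius reading. The Rankine reading is R = 1.8·C + 491.67.
Require R - C = 716.2: (0.8)·C + 491.67 = 716.2.
C = (716.2 - 491.67) / (0.8) = 280.7.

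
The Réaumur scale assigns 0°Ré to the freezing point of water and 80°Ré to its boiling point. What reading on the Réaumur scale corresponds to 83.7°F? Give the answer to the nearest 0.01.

First in Celsius: (83.7 - 32) × 5/9 = 28.7222°C.
Linearly onto the Réaumur scale: 0 + (28.7222 / 100) × (80 - 0) = 22.98°Ré.

22.98°Ré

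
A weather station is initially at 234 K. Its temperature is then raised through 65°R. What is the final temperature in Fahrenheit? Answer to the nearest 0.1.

26.5°F

Initial temperature in Celsius: 234 - 273.15 = -39.1500°C.
The 65°R change is an interval, so only the factor 5/9 applies: +65 × 5/9 = +36.1111°C.
Final Celsius temperature: -39.1500 + 36.1111 = -3.0389°C.
In Fahrenheit: -3.0389 × 1.8 + 32 = 26.5°F.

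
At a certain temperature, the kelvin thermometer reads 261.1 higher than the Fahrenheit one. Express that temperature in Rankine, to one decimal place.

Let x be the Fahrenheit reading; then the kelvin reading is 5/9·x + 255.372.
(5/9·x + 255.372) - x = 261.1  ⇒  (-4/9)·x = 5.72778  ⇒  x = -12.8875°F.
In Celsius: (-12.8875 - 32) × 5/9 = -24.9375°C.
In Rankine: -24.9375 × 1.8 + 491.67 = 446.8°R.

446.8°R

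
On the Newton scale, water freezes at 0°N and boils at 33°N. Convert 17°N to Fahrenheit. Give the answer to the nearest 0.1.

124.7°F

Linear interpolation between the fixed points: C = (17 - 0) × 100 / (33 - 0) = 51.5152°C.
Then 51.5152 × 1.8 + 32 = 124.7°F.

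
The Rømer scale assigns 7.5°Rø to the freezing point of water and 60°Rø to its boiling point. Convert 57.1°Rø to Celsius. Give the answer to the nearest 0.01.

94.48°C

Linear interpolation between the fixed points: C = (57.1 - 7.5) × 100 / (60 - 7.5) = 94.4762°C.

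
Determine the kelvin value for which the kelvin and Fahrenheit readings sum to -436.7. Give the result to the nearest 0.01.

Let K be the kelvin reading. The Fahrenheit reading is F = 1.8·K - 459.67.
Require K + F = -436.7: (2.8)·K - 459.67 = -436.7.
K = (-436.7 + 459.67) / (2.8) = 8.20.

8.20 K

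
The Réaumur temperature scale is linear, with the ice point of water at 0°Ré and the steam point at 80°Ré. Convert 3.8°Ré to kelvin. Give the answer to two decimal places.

277.90 K

Linear interpolation between the fixed points: C = (3.8 - 0) × 100 / (80 - 0) = 4.7500°C.
Then 4.7500 + 273.15 = 277.90 K.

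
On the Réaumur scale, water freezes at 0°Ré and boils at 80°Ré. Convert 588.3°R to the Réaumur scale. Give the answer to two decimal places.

42.95°Ré

First in Celsius: (588.3 - 491.67) × 5/9 = 53.6833°C.
Linearly onto the Réaumur scale: 0 + (53.6833 / 100) × (80 - 0) = 42.95°Ré.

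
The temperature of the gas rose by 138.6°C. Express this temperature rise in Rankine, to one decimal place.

249.5°R

Only the scale ratio 1.8 matters for a change in temperature.
138.6 × 1.8 = 249.5.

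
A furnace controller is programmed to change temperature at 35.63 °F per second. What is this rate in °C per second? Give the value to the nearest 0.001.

The quantity depends on a temperature interval, so only the ratio of degree sizes applies; the offset between the scales is irrelevant.
A change of 1°F is a change of 5/9°C, so 35.63 × 5/9 = 19.794.

19.794 °C/second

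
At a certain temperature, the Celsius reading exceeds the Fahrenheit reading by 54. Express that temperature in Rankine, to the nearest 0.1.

298.2°R

Let x be the Celsius reading; then the Fahrenheit reading is 1.8·x + 32.
(1.8·x + 32) - x = -54  ⇒  (0.8)·x = -86  ⇒  x = -107.5000°C.
In Rankine: -107.5000 × 1.8 + 491.67 = 298.2°R.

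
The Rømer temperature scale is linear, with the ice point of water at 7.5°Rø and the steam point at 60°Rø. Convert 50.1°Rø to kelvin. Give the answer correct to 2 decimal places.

Linear interpolation between the fixed points: C = (50.1 - 7.5) × 100 / (60 - 7.5) = 81.1429°C.
Then 81.1429 + 273.15 = 354.29 K.

354.29 K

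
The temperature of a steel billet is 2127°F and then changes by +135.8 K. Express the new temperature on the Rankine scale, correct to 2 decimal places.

2831.11°R

Initial temperature in Celsius: (2127 - 32) × 5/9 = 1163.8889°C.
The 135.8 K change is an interval; Kelvin and Celsius degrees are the same size, so ΔC = +135.8°C.
Final Celsius temperature: 1163.8889 + 135.8000 = 1299.6889°C.
In Rankine: 1299.6889 × 1.8 + 491.67 = 2831.11°R.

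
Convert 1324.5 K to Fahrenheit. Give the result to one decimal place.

1924.4°F

In Celsius: 1324.5 - 273.15 = 1051.3500°C.
In Fahrenheit: 1051.3500 × 1.8 + 32 = 1924.4°F.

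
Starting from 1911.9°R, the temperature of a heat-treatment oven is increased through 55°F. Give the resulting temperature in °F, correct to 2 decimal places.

Initial temperature in Celsius: (1911.9 - 491.67) × 5/9 = 789.0167°C.
The 55°F change is an interval, so only the factor 5/9 applies: +55 × 5/9 = +30.5556°C.
Final Celsius temperature: 789.0167 + 30.5556 = 819.5722°C.
In Fahrenheit: 819.5722 × 1.8 + 32 = 1507.23°F.

1507.23°F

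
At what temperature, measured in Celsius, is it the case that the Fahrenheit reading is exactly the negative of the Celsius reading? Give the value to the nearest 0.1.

-11.4°C

Let C be the Celsius reading. The Fahrenheit reading is F = 1.8·C + 32.
Require F = -1·C: 1.8·C + 32 = -1·C.
(2.8)·C = -32  ⇒  C = -11.4.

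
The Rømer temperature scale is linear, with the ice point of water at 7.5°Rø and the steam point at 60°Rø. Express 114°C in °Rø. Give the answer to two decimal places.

Linearly onto the Rømer scale: 7.5 + (114.0000 / 100) × (60 - 7.5) = 67.35°Rø.

67.35°Rø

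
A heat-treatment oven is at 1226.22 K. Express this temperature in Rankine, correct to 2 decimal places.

2207.20°R

In Celsius: 1226.22 - 273.15 = 953.0700°C.
In Rankine: 953.0700 × 1.8 + 491.67 = 2207.20°R.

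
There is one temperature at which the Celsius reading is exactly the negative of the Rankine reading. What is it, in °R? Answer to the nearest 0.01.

Let R be the Rankine reading. The Celsius reading is C = 5/9·R - 273.15.
Require C = -1·R: 5/9·R - 273.15 = -1·R.
(14/9)·R = 273.15  ⇒  R = 175.60.

175.60°R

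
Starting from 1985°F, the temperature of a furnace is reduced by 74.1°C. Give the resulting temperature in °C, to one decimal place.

1010.9°C

Initial temperature in Celsius: (1985 - 32) × 5/9 = 1085.0000°C.
Final Celsius temperature: 1085.0000 - 74.1000 = 1010.9000°C.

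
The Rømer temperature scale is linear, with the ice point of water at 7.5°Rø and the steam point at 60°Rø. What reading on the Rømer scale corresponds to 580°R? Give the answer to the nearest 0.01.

First in Celsius: (580 - 491.67) × 5/9 = 49.0722°C.
Linearly onto the Rømer scale: 7.5 + (49.0722 / 100) × (60 - 7.5) = 33.26°Rø.

33.26°Rø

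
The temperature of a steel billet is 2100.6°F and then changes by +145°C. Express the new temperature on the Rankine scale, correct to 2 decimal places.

Initial temperature in Celsius: (2100.6 - 32) × 5/9 = 1149.2222°C.
Final Celsius temperature: 1149.2222 + 145.0000 = 1294.2222°C.
In Rankine: 1294.2222 × 1.8 + 491.67 = 2821.27°R.

2821.27°R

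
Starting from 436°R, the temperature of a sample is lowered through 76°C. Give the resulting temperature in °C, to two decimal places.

-106.93°C

Initial temperature in Celsius: (436 - 491.67) × 5/9 = -30.9278°C.
Final Celsius temperature: -30.9278 - 76.0000 = -106.9278°C.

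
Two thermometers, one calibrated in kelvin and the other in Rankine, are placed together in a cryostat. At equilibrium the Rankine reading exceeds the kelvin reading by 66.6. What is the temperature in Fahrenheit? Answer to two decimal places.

-309.82°F

Let x be the kelvin reading; then the Rankine reading is 1.8·x.
(1.8·x) - x = 66.6  ⇒  (0.8)·x = 66.6  ⇒  x = 83.2500 K.
In Celsius: 83.25 - 273.15 = -189.9000°C.
In Fahrenheit: -189.9000 × 1.8 + 32 = -309.82°F.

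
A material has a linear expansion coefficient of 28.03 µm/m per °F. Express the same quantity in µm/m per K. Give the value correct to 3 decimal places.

The quantity depends on a temperature interval, so only the ratio of degree sizes applies; the offset between the scales is irrelevant.
A change of 1 K is a change of 1.8°F, so per K the value is 28.03 × 1.8 = 50.454.

50.454 µm/m per K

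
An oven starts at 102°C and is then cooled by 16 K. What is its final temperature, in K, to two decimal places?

359.15 K

The 16 K change is an interval; Kelvin and Celsius degrees are the same size, so ΔC = -16°C.
Final Celsius temperature: 102.0000 - 16.0000 = 86.0000°C.
In kelvin: 86.0000 + 273.15 = 359.15 K.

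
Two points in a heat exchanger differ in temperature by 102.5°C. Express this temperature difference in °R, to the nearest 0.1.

184.5°R

Only the scale ratio 1.8 matters for a change in temperature.
102.5 × 1.8 = 184.5.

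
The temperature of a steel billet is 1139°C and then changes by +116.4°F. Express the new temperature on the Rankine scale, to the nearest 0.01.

The 116.4°F change is an interval, so only the factor 5/9 applies: +116.4 × 5/9 = +64.6667°C.
Final Celsius temperature: 1139.0000 + 64.6667 = 1203.6667°C.
In Rankine: 1203.6667 × 1.8 + 491.67 = 2658.27°R.

2658.27°R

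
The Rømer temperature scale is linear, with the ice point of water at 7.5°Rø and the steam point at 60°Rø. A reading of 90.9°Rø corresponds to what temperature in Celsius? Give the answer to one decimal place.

Linear interpolation between the fixed points: C = (90.9 - 7.5) × 100 / (60 - 7.5) = 158.8571°C.

158.9°C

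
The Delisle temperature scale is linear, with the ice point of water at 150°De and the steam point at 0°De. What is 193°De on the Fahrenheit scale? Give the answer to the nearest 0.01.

-19.60°F

Linear interpolation between the fixed points: C = (193 - 150) × 100 / (0 - 150) = -28.6667°C.
Then -28.6667 × 1.8 + 32 = -19.60°F.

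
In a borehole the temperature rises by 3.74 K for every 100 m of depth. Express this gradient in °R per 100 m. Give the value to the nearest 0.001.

6.732 °R/100 m

The quantity depends on a temperature interval, so only the ratio of degree sizes applies; the offset between the scales is irrelevant.
A change of 1 K is a change of 1.8°R, so 3.74 × 1.8 = 6.732.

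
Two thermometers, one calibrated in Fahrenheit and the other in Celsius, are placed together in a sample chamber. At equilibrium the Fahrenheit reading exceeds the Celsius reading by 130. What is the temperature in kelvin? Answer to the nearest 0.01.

395.65 K

Let x be the Fahrenheit reading; then the Celsius reading is 5/9·x - 17.7778.
(5/9·x - 17.7778) - x = -130  ⇒  (-4/9)·x = -112.222  ⇒  x = 252.5000°F.
In Celsius: (252.5 - 32) × 5/9 = 122.5000°C.
In kelvin: 122.5000 + 273.15 = 395.65 K.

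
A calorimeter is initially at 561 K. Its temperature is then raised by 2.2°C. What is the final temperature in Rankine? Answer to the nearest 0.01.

Initial temperature in Celsius: 561 - 273.15 = 287.8500°C.
Final Celsius temperature: 287.8500 + 2.2000 = 290.0500°C.
In Rankine: 290.0500 × 1.8 + 491.67 = 1013.76°R.

1013.76°R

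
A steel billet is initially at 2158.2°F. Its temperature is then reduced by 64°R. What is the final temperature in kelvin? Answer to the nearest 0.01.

Initial temperature in Celsius: (2158.2 - 32) × 5/9 = 1181.2222°C.
The 64°R change is an interval, so only the factor 5/9 applies: -64 × 5/9 = -35.5556°C.
Final Celsius temperature: 1181.2222 - 35.5556 = 1145.6667°C.
In kelvin: 1145.6667 + 273.15 = 1418.82 K.

1418.82 K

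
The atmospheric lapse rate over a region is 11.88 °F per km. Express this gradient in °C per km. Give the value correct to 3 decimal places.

6.600 °C/km

The quantity depends on a temperature interval, so only the ratio of degree sizes applies; the offset between the scales is irrelevant.
A change of 1°F is a change of 5/9°C, so 11.88 × 5/9 = 6.600.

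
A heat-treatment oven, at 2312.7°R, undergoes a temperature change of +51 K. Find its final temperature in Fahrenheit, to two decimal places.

1944.83°F

Initial temperature in Celsius: (2312.7 - 491.67) × 5/9 = 1011.6833°C.
The 51 K change is an interval; Kelvin and Celsius degrees are the same size, so ΔC = +51°C.
Final Celsius temperature: 1011.6833 + 51.0000 = 1062.6833°C.
In Fahrenheit: 1062.6833 × 1.8 + 32 = 1944.83°F.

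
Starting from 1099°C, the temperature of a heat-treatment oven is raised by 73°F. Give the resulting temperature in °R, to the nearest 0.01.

The 73°F change is an interval, so only the factor 5/9 applies: +73 × 5/9 = +40.5556°C.
Final Celsius temperature: 1099.0000 + 40.5556 = 1139.5556°C.
In Rankine: 1139.5556 × 1.8 + 491.67 = 2542.87°R.

2542.87°R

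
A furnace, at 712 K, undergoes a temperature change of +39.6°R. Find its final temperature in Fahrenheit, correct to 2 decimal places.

Initial temperature in Celsius: 712 - 273.15 = 438.8500°C.
The 39.6°R change is an interval, so only the factor 5/9 applies: +39.6 × 5/9 = +22.0000°C.
Final Celsius temperature: 438.8500 + 22.0000 = 460.8500°C.
In Fahrenheit: 460.8500 × 1.8 + 32 = 861.53°F.

861.53°F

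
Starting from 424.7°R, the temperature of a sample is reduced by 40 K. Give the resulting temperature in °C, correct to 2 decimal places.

Initial temperature in Celsius: (424.7 - 491.67) × 5/9 = -37.2056°C.
The 40 K change is an interval; Kelvin and Celsius degrees are the same size, so ΔC = -40°C.
Final Celsius temperature: -37.2056 - 40.0000 = -77.2056°C.

-77.21°C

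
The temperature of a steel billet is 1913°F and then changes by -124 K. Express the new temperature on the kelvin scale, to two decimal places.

Initial temperature in Celsius: (1913 - 32) × 5/9 = 1045.0000°C.
The 124 K change is an interval; Kelvin and Celsius degrees are the same size, so ΔC = -124°C.
Final Celsius temperature: 1045.0000 - 124.0000 = 921.0000°C.
In kelvin: 921.0000 + 273.15 = 1194.15 K.

1194.15 K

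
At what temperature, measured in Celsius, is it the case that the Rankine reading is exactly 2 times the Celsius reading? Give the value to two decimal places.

2458.35°C

Let C be the Celsius reading. The Rankine reading is R = 1.8·C + 491.67.
Require R = 2·C: 1.8·C + 491.67 = 2·C.
(-0.2)·C = -491.67  ⇒  C = 2458.35.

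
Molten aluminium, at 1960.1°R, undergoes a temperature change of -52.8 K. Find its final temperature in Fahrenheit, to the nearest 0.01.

1405.39°F

Initial temperature in Celsius: (1960.1 - 491.67) × 5/9 = 815.7944°C.
The 52.8 K change is an interval; Kelvin and Celsius degrees are the same size, so ΔC = -52.8°C.
Final Celsius temperature: 815.7944 - 52.8000 = 762.9944°C.
In Fahrenheit: 762.9944 × 1.8 + 32 = 1405.39°F.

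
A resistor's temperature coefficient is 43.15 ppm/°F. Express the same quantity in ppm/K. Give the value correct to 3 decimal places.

77.670 ppm/K

Since only a temperature interval is involved, the additive offset between the scales drops out.
A change of 1 K is a change of 1.8°F, so per K the value is 43.15 × 1.8 = 77.670.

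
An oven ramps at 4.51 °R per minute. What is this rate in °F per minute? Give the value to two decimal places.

The quantity depends on a temperature interval, so only the ratio of degree sizes applies; the offset between the scales is irrelevant.
A change of 1°R is a change of 1°F, so 4.51 × 1 = 4.51.

4.51 °F/minute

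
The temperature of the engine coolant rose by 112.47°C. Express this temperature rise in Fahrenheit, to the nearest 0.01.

202.45°F

Only the scale ratio 1.8 matters for a change in temperature.
112.47 × 1.8 = 202.45.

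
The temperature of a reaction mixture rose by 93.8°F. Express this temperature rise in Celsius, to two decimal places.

52.11°C

Only the scale ratio 5/9 matters for a change in temperature.
93.8 × 5/9 = 52.11.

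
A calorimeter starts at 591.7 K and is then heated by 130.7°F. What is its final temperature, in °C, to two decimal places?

391.16°C

Initial temperature in Celsius: 591.7 - 273.15 = 318.5500°C.
The 130.7°F change is an interval, so only the factor 5/9 applies: +130.7 × 5/9 = +72.6111°C.
Final Celsius temperature: 318.5500 + 72.6111 = 391.1611°C.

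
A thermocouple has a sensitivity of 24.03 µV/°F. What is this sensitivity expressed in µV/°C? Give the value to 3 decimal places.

43.254 µV/°C

Since only a temperature interval is involved, the additive offset between the scales drops out.
A change of 1°C is a change of 1.8°F, so per °C the value is 24.03 × 1.8 = 43.254.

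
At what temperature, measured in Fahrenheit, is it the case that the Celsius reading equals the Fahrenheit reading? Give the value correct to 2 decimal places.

Let F be the Fahrenheit reading. The Celsius reading is C = 5/9·F - 17.7778.
Set C = F: 5/9·F - 17.7778 = F.
(-4/9)·F = 17.7778  ⇒  F = -40.00.

-40.00°F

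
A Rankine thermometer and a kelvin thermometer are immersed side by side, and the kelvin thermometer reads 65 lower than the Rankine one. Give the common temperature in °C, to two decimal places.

Let x be the Rankine reading; then the kelvin reading is 5/9·x.
(5/9·x) - x = -65  ⇒  (-4/9)·x = -65  ⇒  x = 146.2500°R.
In Celsius: (146.25 - 491.67) × 5/9 = -191.90°C.

-191.90°C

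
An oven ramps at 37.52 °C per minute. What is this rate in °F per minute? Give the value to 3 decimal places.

67.536 °F/minute

Since only a temperature interval is involved, the additive offset between the scales drops out.
A change of 1°C is a change of 1.8°F, so 37.52 × 1.8 = 67.536.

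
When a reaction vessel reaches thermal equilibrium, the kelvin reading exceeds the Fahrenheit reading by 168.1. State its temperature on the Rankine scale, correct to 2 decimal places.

Let x be the Fahrenheit reading; then the kelvin reading is 5/9·x + 255.372.
(5/9·x + 255.372) - x = 168.1  ⇒  (-4/9)·x = -87.2722  ⇒  x = 196.3625°F.
In Celsius: (196.3625 - 32) × 5/9 = 91.3125°C.
In Rankine: 91.3125 × 1.8 + 491.67 = 656.03°R.

656.03°R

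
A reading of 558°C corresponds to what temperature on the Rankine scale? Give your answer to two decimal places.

1496.07°R

In Rankine: 558.0000 × 1.8 + 491.67 = 1496.07°R.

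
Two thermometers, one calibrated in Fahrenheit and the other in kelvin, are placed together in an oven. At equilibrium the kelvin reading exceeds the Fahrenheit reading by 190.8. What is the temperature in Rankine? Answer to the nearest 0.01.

604.96°R

Let x be the Fahrenheit reading; then the kelvin reading is 5/9·x + 255.372.
(5/9·x + 255.372) - x = 190.8  ⇒  (-4/9)·x = -64.5722  ⇒  x = 145.2875°F.
In Celsius: (145.2875 - 32) × 5/9 = 62.9375°C.
In Rankine: 62.9375 × 1.8 + 491.67 = 604.96°R.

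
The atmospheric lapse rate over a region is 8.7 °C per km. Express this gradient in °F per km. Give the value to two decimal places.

Since only a temperature interval is involved, the additive offset between the scales drops out.
A change of 1°C is a change of 1.8°F, so 8.7 × 1.8 = 15.66.

15.66 °F/km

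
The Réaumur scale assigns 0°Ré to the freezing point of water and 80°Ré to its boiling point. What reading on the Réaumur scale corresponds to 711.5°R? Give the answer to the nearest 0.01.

First in Celsius: (711.5 - 491.67) × 5/9 = 122.1278°C.
Linearly onto the Réaumur scale: 0 + (122.1278 / 100) × (80 - 0) = 97.70°Ré.

97.70°Ré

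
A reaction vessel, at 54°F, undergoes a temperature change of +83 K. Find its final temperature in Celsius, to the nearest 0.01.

95.22°C

Initial temperature in Celsius: (54 - 32) × 5/9 = 12.2222°C.
The 83 K change is an interval; Kelvin and Celsius degrees are the same size, so ΔC = +83°C.
Final Celsius temperature: 12.2222 + 83.0000 = 95.2222°C.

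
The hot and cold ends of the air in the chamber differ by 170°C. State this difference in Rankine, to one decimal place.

306.0°R

Only the scale ratio 1.8 matters for a change in temperature.
170 × 1.8 = 306.0.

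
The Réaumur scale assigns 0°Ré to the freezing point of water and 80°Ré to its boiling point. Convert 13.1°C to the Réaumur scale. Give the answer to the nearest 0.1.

Linearly onto the Réaumur scale: 0 + (13.1000 / 100) × (80 - 0) = 10.5°Ré.

10.5°Ré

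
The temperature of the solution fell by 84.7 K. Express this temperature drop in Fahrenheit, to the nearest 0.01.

152.46°F

For a temperature interval the offset drops out; only the factor 1.8 applies.
84.7 × 1.8 = 152.46.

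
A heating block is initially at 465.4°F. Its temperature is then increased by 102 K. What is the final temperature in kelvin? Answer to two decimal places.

615.93 K

Initial temperature in Celsius: (465.4 - 32) × 5/9 = 240.7778°C.
The 102 K change is an interval; Kelvin and Celsius degrees are the same size, so ΔC = +102°C.
Final Celsius temperature: 240.7778 + 102.0000 = 342.7778°C.
In kelvin: 342.7778 + 273.15 = 615.93 K.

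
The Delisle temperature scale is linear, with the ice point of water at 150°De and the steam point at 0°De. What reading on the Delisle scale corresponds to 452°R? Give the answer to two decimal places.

183.06°De

First in Celsius: (452 - 491.67) × 5/9 = -22.0389°C.
Linearly onto the Delisle scale: 150 + (-22.0389 / 100) × (0 - 150) = 183.06°De.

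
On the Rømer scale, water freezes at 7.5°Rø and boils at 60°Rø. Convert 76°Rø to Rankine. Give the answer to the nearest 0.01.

Linear interpolation between the fixed points: C = (76 - 7.5) × 100 / (60 - 7.5) = 130.4762°C.
Then 130.4762 × 1.8 + 491.67 = 726.53°R.

726.53°R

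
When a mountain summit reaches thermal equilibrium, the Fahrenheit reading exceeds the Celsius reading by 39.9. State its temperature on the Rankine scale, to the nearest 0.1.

509.4°R

Let x be the Fahrenheit reading; then the Celsius reading is 5/9·x - 17.7778.
(5/9·x - 17.7778) - x = -39.9  ⇒  (-4/9)·x = -22.1222  ⇒  x = 49.7750°F.
In Celsius: (49.775 - 32) × 5/9 = 9.8750°C.
In Rankine: 9.8750 × 1.8 + 491.67 = 509.4°R.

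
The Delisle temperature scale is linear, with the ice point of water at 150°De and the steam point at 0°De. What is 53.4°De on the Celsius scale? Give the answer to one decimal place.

Linear interpolation between the fixed points: C = (53.4 - 150) × 100 / (0 - 150) = 64.4000°C.

64.4°C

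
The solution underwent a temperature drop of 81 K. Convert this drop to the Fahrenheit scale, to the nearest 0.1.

145.8°F

An interval of 1 K corresponds to 1.8°F.
81 × 1.8 = 145.8.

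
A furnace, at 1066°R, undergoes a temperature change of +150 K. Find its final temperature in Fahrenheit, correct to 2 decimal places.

Initial temperature in Celsius: (1066 - 491.67) × 5/9 = 319.0722°C.
The 150 K change is an interval; Kelvin and Celsius degrees are the same size, so ΔC = +150°C.
Final Celsius temperature: 319.0722 + 150.0000 = 469.0722°C.
In Fahrenheit: 469.0722 × 1.8 + 32 = 876.33°F.

876.33°F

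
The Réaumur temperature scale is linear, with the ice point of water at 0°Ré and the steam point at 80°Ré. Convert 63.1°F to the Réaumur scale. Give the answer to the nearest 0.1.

First in Celsius: (63.1 - 32) × 5/9 = 17.2778°C.
Linearly onto the Réaumur scale: 0 + (17.2778 / 100) × (80 - 0) = 13.8°Ré.

13.8°Ré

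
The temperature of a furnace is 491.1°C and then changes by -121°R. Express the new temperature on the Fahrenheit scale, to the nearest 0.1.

The 121°R change is an interval, so only the factor 5/9 applies: -121 × 5/9 = -67.2222°C.
Final Celsius temperature: 491.1000 - 67.2222 = 423.8778°C.
In Fahrenheit: 423.8778 × 1.8 + 32 = 795.0°F.

795.0°F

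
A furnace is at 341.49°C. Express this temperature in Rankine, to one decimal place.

1106.4°R

In Rankine: 341.4900 × 1.8 + 491.67 = 1106.4°R.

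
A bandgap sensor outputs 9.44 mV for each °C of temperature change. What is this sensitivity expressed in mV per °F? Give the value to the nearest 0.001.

Since only a temperature interval is involved, the additive offset between the scales drops out.
A change of 1°F is a change of 5/9°C, so per °F the value is 9.44 × 5/9 = 5.244.

5.244 mV per °F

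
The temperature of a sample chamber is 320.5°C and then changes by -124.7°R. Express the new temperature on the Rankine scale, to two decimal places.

943.87°R

The 124.7°R change is an interval, so only the factor 5/9 applies: -124.7 × 5/9 = -69.2778°C.
Final Celsius temperature: 320.5000 - 69.2778 = 251.2222°C.
In Rankine: 251.2222 × 1.8 + 491.67 = 943.87°R.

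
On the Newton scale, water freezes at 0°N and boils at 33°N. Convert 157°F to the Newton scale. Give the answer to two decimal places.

22.92°N

First in Celsius: (157 - 32) × 5/9 = 69.4444°C.
Linearly onto the Newton scale: 0 + (69.4444 / 100) × (33 - 0) = 22.92°N.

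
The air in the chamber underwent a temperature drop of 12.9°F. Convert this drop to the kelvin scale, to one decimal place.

7.2 K

For a temperature interval the offset drops out; only the factor 5/9 applies.
12.9 × 5/9 = 7.2.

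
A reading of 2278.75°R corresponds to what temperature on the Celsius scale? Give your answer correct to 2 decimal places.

In Celsius: (2278.75 - 491.67) × 5/9 = 992.8222°C.

992.82°C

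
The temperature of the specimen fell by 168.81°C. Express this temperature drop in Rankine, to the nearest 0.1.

An interval of 1°C corresponds to 1.8°R.
168.81 × 1.8 = 303.9.

303.9°R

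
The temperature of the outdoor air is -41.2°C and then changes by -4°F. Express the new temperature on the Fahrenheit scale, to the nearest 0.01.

The 4°F change is an interval, so only the factor 5/9 applies: -4 × 5/9 = -2.2222°C.
Final Celsius temperature: -41.2000 - 2.2222 = -43.4222°C.
In Fahrenheit: -43.4222 × 1.8 + 32 = -46.16°F.

-46.16°F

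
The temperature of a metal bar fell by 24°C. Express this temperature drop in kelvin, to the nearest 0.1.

24.0 K

Celsius and kelvin degrees are the same size, so the interval is unchanged: 24.0.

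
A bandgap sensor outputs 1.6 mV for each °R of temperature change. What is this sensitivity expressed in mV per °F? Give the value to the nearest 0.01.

1.60 mV per °F

The quantity depends on a temperature interval, so only the ratio of degree sizes applies; the offset between the scales is irrelevant.
A change of 1°F is a change of 1°R, so per °F the value is 1.6 × 1 = 1.60.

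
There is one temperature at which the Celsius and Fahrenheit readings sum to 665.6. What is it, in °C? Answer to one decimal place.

Let C be the Celsius reading. The Fahrenheit reading is F = 1.8·C + 32.
Require C + F = 665.6: (2.8)·C + 32 = 665.6.
C = (665.6 - 32) / (2.8) = 226.3.

226.3°C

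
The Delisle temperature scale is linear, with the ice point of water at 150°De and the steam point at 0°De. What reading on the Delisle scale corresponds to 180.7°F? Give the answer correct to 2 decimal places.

26.08°De

First in Celsius: (180.7 - 32) × 5/9 = 82.6111°C.
Linearly onto the Delisle scale: 150 + (82.6111 / 100) × (0 - 150) = 26.08°De.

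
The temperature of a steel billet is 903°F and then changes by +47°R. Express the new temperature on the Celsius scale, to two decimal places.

Initial temperature in Celsius: (903 - 32) × 5/9 = 483.8889°C.
The 47°R change is an interval, so only the factor 5/9 applies: +47 × 5/9 = +26.1111°C.
Final Celsius temperature: 483.8889 + 26.1111 = 510.0000°C.

510.00°C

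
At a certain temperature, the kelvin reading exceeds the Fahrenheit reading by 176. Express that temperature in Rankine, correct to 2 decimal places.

Let x be the kelvin reading; then the Fahrenheit reading is 1.8·x - 459.67.
(1.8·x - 459.67) - x = -176  ⇒  (0.8)·x = 283.67  ⇒  x = 354.5875 K.
In Celsius: 354.5875 - 273.15 = 81.4375°C.
In Rankine: 81.4375 × 1.8 + 491.67 = 638.26°R.

638.26°R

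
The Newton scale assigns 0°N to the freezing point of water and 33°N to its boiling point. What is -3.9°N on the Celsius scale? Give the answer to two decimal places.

-11.82°C

Linear interpolation between the fixed points: C = (-3.9 - 0) × 100 / (33 - 0) = -11.8182°C.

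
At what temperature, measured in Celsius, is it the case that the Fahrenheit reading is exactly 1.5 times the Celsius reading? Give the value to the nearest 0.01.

Let C be the Celsius reading. The Fahrenheit reading is F = 1.8·C + 32.
Require F = 1.5·C: 1.8·C + 32 = 1.5·C.
(0.3)·C = -32  ⇒  C = -106.67.

-106.67°C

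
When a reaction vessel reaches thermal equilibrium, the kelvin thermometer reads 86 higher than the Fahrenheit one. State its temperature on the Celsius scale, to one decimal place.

Let x be the Fahrenheit reading; then the kelvin reading is 5/9·x + 255.372.
(5/9·x + 255.372) - x = 86  ⇒  (-4/9)·x = -169.372  ⇒  x = 381.0875°F.
In Celsius: (381.0875 - 32) × 5/9 = 193.9°C.

193.9°C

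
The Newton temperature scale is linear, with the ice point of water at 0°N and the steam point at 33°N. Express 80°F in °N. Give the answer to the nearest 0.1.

First in Celsius: (80 - 32) × 5/9 = 26.6667°C.
Linearly onto the Newton scale: 0 + (26.6667 / 100) × (33 - 0) = 8.8°N.

8.8°N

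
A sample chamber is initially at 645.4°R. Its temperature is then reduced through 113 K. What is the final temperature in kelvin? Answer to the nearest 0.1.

Initial temperature in Celsius: (645.4 - 491.67) × 5/9 = 85.4056°C.
The 113 K change is an interval; Kelvin and Celsius degrees are the same size, so ΔC = -113°C.
Final Celsius temperature: 85.4056 - 113.0000 = -27.5944°C.
In kelvin: -27.5944 + 273.15 = 245.6 K.

245.6 K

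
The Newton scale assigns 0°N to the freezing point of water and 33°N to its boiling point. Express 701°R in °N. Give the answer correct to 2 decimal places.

38.38°N

First in Celsius: (701 - 491.67) × 5/9 = 116.2944°C.
Linearly onto the Newton scale: 0 + (116.2944 / 100) × (33 - 0) = 38.38°N.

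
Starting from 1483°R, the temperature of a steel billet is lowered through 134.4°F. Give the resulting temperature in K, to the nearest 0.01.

Initial temperature in Celsius: (1483 - 491.67) × 5/9 = 550.7389°C.
The 134.4°F change is an interval, so only the factor 5/9 applies: -134.4 × 5/9 = -74.6667°C.
Final Celsius temperature: 550.7389 - 74.6667 = 476.0722°C.
In kelvin: 476.0722 + 273.15 = 749.22 K.

749.22 K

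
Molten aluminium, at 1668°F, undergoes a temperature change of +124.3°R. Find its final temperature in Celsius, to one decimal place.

977.9°C

Initial temperature in Celsius: (1668 - 32) × 5/9 = 908.8889°C.
The 124.3°R change is an interval, so only the factor 5/9 applies: +124.3 × 5/9 = +69.0556°C.
Final Celsius temperature: 908.8889 + 69.0556 = 977.9444°C.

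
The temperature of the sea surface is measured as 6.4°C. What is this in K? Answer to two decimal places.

279.55 K

In kelvin: 6.4000 + 273.15 = 279.55 K.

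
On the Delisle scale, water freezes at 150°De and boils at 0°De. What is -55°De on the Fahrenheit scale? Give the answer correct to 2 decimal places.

278.00°F

Linear interpolation between the fixed points: C = (-55 - 150) × 100 / (0 - 150) = 136.6667°C.
Then 136.6667 × 1.8 + 32 = 278.00°F.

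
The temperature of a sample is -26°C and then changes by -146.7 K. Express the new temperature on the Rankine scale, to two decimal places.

180.81°R

The 146.7 K change is an interval; Kelvin and Celsius degrees are the same size, so ΔC = -146.7°C.
Final Celsius temperature: -26.0000 - 146.7000 = -172.7000°C.
In Rankine: -172.7000 × 1.8 + 491.67 = 180.81°R.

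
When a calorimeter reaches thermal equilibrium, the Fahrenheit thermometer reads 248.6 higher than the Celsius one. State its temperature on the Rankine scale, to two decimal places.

979.02°R

Let x be the Celsius reading; then the Fahrenheit reading is 1.8·x + 32.
(1.8·x + 32) - x = 248.6  ⇒  (0.8)·x = 216.6  ⇒  x = 270.7500°C.
In Rankine: 270.7500 × 1.8 + 491.67 = 979.02°R.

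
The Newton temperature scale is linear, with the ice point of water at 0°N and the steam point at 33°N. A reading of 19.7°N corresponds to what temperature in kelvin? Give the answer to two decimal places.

Linear interpolation between the fixed points: C = (19.7 - 0) × 100 / (33 - 0) = 59.6970°C.
Then 59.6970 + 273.15 = 332.85 K.

332.85 K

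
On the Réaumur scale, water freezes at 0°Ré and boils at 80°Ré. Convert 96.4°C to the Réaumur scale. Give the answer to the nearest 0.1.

Linearly onto the Réaumur scale: 0 + (96.4000 / 100) × (80 - 0) = 77.1°Ré.

77.1°Ré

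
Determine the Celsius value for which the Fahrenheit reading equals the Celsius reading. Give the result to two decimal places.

Let C be the Celsius reading. The Fahrenheit reading is F = 1.8·C + 32.
Set F = C: 1.8·C + 32 = C.
(0.8)·C = -32  ⇒  C = -40.00.

-40.00°C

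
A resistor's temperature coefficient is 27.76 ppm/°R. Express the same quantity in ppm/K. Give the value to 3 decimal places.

49.968 ppm/K

Since only a temperature interval is involved, the additive offset between the scales drops out.
A change of 1 K is a change of 1.8°R, so per K the value is 27.76 × 1.8 = 49.968.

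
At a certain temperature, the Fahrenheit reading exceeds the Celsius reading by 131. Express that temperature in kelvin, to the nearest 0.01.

Let x be the Fahrenheit reading; then the Celsius reading is 5/9·x - 17.7778.
(5/9·x - 17.7778) - x = -131  ⇒  (-4/9)·x = -113.222  ⇒  x = 254.7500°F.
In Celsius: (254.75 - 32) × 5/9 = 123.7500°C.
In kelvin: 123.7500 + 273.15 = 396.90 K.

396.90 K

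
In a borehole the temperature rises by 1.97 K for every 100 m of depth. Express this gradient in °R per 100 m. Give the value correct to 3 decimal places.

Since only a temperature interval is involved, the additive offset between the scales drops out.
A change of 1 K is a change of 1.8°R, so 1.97 × 1.8 = 3.546.

3.546 °R/100 m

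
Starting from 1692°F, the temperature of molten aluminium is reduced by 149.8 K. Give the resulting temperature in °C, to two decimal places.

Initial temperature in Celsius: (1692 - 32) × 5/9 = 922.2222°C.
The 149.8 K change is an interval; Kelvin and Celsius degrees are the same size, so ΔC = -149.8°C.
Final Celsius temperature: 922.2222 - 149.8000 = 772.4222°C.

772.42°C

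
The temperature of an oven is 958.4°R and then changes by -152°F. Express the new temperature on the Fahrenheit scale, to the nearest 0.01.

Initial temperature in Celsius: (958.4 - 491.67) × 5/9 = 259.2944°C.
The 152°F change is an interval, so only the factor 5/9 applies: -152 × 5/9 = -84.4444°C.
Final Celsius temperature: 259.2944 - 84.4444 = 174.8500°C.
In Fahrenheit: 174.8500 × 1.8 + 32 = 346.73°F.

346.73°F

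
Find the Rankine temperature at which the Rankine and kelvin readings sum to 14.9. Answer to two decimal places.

Let R be the Rankine reading. The kelvin reading is K = 5/9·R.
Require R + K = 14.9: (14/9)·R = 14.9.
R = (14.9) / (14/9) = 9.58.

9.58°R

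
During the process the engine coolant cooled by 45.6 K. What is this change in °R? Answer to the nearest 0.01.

82.08°R

For a temperature interval the offset drops out; only the factor 1.8 applies.
45.6 × 1.8 = 82.08.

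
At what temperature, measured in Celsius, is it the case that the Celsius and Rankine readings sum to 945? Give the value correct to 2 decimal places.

161.90°C

Let C be the Celsius reading. The Rankine reading is R = 1.8·C + 491.67.
Require C + R = 945: (2.8)·C + 491.67 = 945.
C = (945 - 491.67) / (2.8) = 161.90.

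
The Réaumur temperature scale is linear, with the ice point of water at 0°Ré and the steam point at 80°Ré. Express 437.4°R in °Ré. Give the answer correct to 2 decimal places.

First in Celsius: (437.4 - 491.67) × 5/9 = -30.1500°C.
Linearly onto the Réaumur scale: 0 + (-30.1500 / 100) × (80 - 0) = -24.12°Ré.

-24.12°Ré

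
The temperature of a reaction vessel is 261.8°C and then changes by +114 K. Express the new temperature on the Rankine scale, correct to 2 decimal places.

The 114 K change is an interval; Kelvin and Celsius degrees are the same size, so ΔC = +114°C.
Final Celsius temperature: 261.8000 + 114.0000 = 375.8000°C.
In Rankine: 375.8000 × 1.8 + 491.67 = 1168.11°R.

1168.11°R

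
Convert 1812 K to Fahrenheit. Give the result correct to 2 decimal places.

In Celsius: 1812 - 273.15 = 1538.8500°C.
In Fahrenheit: 1538.8500 × 1.8 + 32 = 2801.93°F.

2801.93°F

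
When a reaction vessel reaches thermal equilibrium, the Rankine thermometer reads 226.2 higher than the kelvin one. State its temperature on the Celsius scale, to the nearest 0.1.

9.6°C

Let x be the kelvin reading; then the Rankine reading is 1.8·x.
(1.8·x) - x = 226.2  ⇒  (0.8)·x = 226.2  ⇒  x = 282.7500 K.
In Celsius: 282.75 - 273.15 = 9.6°C.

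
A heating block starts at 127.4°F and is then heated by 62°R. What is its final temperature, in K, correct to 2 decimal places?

360.59 K

Initial temperature in Celsius: (127.4 - 32) × 5/9 = 53.0000°C.
The 62°R change is an interval, so only the factor 5/9 applies: +62 × 5/9 = +34.4444°C.
Final Celsius temperature: 53.0000 + 34.4444 = 87.4444°C.
In kelvin: 87.4444 + 273.15 = 360.59 K.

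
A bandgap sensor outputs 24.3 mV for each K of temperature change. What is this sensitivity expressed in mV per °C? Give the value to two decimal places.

Since only a temperature interval is involved, the additive offset between the scales drops out.
A change of 1°C is a change of 1 K, so per °C the value is 24.3 × 1 = 24.30.

24.30 mV per °C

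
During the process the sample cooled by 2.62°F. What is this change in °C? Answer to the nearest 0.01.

1.46°C

Only the scale ratio 5/9 matters for a change in temperature.
2.62 × 5/9 = 1.46.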